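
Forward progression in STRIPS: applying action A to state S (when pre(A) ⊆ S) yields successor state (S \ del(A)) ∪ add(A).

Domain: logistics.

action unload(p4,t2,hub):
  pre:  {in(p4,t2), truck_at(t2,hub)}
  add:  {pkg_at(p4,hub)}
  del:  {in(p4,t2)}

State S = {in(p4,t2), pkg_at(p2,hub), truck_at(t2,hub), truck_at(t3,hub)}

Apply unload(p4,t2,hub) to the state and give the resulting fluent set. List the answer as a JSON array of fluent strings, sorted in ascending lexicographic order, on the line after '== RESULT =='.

Compute (S \ del) ∪ add:
  pre ⊆ S: {in(p4,t2), truck_at(t2,hub)} ⊆ S  — applicable
  S \ del = {pkg_at(p2,hub), truck_at(t2,hub), truck_at(t3,hub)}
  ∪ add   = {pkg_at(p2,hub), pkg_at(p4,hub), truck_at(t2,hub), truck_at(t3,hub)}

== RESULT ==
["pkg_at(p2,hub)", "pkg_at(p4,hub)", "truck_at(t2,hub)", "truck_at(t3,hub)"]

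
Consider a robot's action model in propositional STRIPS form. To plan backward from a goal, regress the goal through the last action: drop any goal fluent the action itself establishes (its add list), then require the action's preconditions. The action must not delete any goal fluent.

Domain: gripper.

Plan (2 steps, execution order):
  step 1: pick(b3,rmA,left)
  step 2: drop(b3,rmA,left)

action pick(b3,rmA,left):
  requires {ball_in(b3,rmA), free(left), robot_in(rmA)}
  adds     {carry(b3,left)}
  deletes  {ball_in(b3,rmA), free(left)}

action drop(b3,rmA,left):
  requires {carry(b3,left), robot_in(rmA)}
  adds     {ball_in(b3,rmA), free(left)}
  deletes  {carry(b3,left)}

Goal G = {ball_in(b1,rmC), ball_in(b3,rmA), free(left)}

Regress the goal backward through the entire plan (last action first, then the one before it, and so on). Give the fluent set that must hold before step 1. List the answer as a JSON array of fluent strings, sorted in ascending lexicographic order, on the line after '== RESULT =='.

Regress step by step:
  through step 2 (drop(b3,rmA,left)): drop {ball_in(b3,rmA), free(left)}, keep {ball_in(b1,rmC)}, require {carry(b3,left), robot_in(rmA)}
    → {ball_in(b1,rmC), carry(b3,left), robot_in(rmA)}
  through step 1 (pick(b3,rmA,left)): drop {carry(b3,left)}, keep {ball_in(b1,rmC), robot_in(rmA)}, require {ball_in(b3,rmA), free(left), robot_in(rmA)}
    → {ball_in(b1,rmC), ball_in(b3,rmA), free(left), robot_in(rmA)}

== RESULT ==
["ball_in(b1,rmC)", "ball_in(b3,rmA)", "free(left)", "robot_in(rmA)"]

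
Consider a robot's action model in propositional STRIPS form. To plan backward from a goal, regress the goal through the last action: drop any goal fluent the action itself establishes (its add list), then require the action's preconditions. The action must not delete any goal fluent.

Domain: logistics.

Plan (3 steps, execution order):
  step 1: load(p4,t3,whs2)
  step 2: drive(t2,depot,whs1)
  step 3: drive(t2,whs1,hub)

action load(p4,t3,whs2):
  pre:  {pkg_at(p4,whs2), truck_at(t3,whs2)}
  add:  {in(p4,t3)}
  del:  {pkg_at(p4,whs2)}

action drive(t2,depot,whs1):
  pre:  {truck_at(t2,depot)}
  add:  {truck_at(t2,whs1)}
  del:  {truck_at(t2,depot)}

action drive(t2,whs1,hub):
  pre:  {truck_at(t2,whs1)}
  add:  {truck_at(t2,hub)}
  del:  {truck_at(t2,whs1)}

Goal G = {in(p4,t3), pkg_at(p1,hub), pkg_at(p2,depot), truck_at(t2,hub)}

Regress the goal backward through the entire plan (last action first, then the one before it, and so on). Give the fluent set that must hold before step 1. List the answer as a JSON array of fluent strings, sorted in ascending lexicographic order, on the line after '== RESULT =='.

Work backward from the goal:
  through step 3 (drive(t2,whs1,hub)): drop {truck_at(t2,hub)}, keep {in(p4,t3), pkg_at(p1,hub), pkg_at(p2,depot)}, require {truck_at(t2,whs1)}
    → {in(p4,t3), pkg_at(p1,hub), pkg_at(p2,depot), truck_at(t2,whs1)}
  through step 2 (drive(t2,depot,whs1)): drop {truck_at(t2,whs1)}, keep {in(p4,t3), pkg_at(p1,hub), pkg_at(p2,depot)}, require {truck_at(t2,depot)}
    → {in(p4,t3), pkg_at(p1,hub), pkg_at(p2,depot), truck_at(t2,depot)}
  through step 1 (load(p4,t3,whs2)): drop {in(p4,t3)}, keep {pkg_at(p1,hub), pkg_at(p2,depot), truck_at(t2,depot)}, require {pkg_at(p4,whs2), truck_at(t3,whs2)}
    → {pkg_at(p1,hub), pkg_at(p2,depot), pkg_at(p4,whs2), truck_at(t2,depot), truck_at(t3,whs2)}

== RESULT ==
["pkg_at(p1,hub)", "pkg_at(p2,depot)", "pkg_at(p4,whs2)", "truck_at(t2,depot)", "truck_at(t3,whs2)"]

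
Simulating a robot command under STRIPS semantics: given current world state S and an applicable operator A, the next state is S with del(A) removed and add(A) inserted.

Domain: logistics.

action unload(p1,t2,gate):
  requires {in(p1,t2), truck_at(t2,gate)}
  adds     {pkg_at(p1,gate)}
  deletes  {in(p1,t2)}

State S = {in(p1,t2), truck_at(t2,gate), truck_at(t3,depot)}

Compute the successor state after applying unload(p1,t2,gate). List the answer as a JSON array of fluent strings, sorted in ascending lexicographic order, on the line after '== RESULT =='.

Progress:
  pre ⊆ S: {in(p1,t2), truck_at(t2,gate)} ⊆ S  — applicable
  S \ del = {truck_at(t2,gate), truck_at(t3,depot)}
  ∪ add   = {pkg_at(p1,gate), truck_at(t2,gate), truck_at(t3,depot)}

== RESULT ==
["pkg_at(p1,gate)", "truck_at(t2,gate)", "truck_at(t3,depot)"]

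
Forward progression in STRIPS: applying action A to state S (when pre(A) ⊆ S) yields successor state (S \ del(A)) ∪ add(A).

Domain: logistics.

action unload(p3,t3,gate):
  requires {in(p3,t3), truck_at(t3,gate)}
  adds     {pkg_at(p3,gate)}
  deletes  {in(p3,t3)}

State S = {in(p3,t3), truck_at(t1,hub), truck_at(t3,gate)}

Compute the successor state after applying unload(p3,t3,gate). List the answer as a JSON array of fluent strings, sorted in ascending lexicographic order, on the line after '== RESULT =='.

Compute (S \ del) ∪ add:
  pre ⊆ S: {in(p3,t3), truck_at(t3,gate)} ⊆ S  — applicable
  S \ del = {truck_at(t1,hub), truck_at(t3,gate)}
  ∪ add   = {pkg_at(p3,gate), truck_at(t1,hub), truck_at(t3,gate)}

== RESULT ==
["pkg_at(p3,gate)", "truck_at(t1,hub)", "truck_at(t3,gate)"]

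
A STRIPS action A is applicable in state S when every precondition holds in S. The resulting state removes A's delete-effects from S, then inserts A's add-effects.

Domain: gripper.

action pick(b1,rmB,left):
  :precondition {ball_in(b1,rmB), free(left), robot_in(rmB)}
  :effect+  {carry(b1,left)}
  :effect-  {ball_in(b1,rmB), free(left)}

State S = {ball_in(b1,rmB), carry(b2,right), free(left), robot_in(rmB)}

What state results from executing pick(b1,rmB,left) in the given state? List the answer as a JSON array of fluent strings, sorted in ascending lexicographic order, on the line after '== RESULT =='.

Compute (S \ del) ∪ add:
  pre ⊆ S: {ball_in(b1,rmB), free(left), robot_in(rmB)} ⊆ S  — applicable
  S \ del = {carry(b2,right), robot_in(rmB)}
  ∪ add   = {carry(b1,left), carry(b2,right), robot_in(rmB)}

== RESULT ==
["carry(b1,left)", "carry(b2,right)", "robot_in(rmB)"]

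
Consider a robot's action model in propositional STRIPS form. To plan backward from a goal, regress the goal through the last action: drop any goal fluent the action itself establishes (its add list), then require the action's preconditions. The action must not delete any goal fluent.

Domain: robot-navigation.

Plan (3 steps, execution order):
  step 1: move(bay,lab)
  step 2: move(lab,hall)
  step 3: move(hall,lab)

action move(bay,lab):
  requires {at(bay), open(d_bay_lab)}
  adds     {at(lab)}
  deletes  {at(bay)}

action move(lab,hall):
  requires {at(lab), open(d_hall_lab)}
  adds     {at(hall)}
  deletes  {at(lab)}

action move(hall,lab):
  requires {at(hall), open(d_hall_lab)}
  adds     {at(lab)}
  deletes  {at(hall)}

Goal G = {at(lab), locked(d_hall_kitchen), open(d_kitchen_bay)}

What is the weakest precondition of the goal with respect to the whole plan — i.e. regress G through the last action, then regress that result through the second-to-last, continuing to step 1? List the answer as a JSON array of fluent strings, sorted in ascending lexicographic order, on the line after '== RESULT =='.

Work backward from the goal:
  through step 3 (move(hall,lab)): drop {at(lab)}, keep {locked(d_hall_kitchen), open(d_kitchen_bay)}, require {at(hall), open(d_hall_lab)}
    → {at(hall), locked(d_hall_kitchen), open(d_hall_lab), open(d_kitchen_bay)}
  through step 2 (move(lab,hall)): drop {at(hall)}, keep {locked(d_hall_kitchen), open(d_hall_lab), open(d_kitchen_bay)}, require {at(lab), open(d_hall_lab)}
    → {at(lab), locked(d_hall_kitchen), open(d_hall_lab), open(d_kitchen_bay)}
  through step 1 (move(bay,lab)): drop {at(lab)}, keep {locked(d_hall_kitchen), open(d_hall_lab), open(d_kitchen_bay)}, require {at(bay), open(d_bay_lab)}
    → {at(bay), locked(d_hall_kitchen), open(d_bay_lab), open(d_hall_lab), open(d_kitchen_bay)}

== RESULT ==
["at(bay)", "locked(d_hall_kitchen)", "open(d_bay_lab)", "open(d_hall_lab)", "open(d_kitchen_bay)"]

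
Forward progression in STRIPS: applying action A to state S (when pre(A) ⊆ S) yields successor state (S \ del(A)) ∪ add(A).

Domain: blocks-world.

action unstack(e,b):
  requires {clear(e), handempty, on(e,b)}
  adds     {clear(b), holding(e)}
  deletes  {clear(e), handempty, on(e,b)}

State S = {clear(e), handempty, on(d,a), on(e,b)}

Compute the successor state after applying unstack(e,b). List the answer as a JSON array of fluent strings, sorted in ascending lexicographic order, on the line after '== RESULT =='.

Progress:
  pre ⊆ S: {clear(e), handempty, on(e,b)} ⊆ S  — applicable
  S \ del = {on(d,a)}
  ∪ add   = {clear(b), holding(e), on(d,a)}

== RESULT ==
["clear(b)", "holding(e)", "on(d,a)"]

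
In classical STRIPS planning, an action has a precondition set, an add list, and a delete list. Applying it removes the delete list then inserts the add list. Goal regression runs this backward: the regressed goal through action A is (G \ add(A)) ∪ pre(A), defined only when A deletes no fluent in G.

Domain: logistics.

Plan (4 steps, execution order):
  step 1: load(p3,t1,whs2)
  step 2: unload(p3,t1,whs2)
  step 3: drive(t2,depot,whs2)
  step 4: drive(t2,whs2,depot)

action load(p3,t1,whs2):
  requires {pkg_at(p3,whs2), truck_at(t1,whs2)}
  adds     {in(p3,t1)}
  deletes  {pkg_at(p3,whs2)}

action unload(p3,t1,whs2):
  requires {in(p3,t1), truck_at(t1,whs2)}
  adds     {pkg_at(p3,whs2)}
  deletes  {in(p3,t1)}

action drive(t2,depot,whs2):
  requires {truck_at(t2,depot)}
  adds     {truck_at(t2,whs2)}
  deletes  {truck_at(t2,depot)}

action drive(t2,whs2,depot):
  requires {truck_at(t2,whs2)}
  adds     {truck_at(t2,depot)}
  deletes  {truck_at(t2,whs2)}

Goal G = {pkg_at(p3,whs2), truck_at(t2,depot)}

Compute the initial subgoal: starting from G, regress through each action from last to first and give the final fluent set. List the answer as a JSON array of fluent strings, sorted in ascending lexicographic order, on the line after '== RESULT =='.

Work backward from the goal:
  through step 4 (drive(t2,whs2,depot)): drop {truck_at(t2,depot)}, keep {pkg_at(p3,whs2)}, require {truck_at(t2,whs2)}
    → {pkg_at(p3,whs2), truck_at(t2,whs2)}
  through step 3 (drive(t2,depot,whs2)): drop {truck_at(t2,whs2)}, keep {pkg_at(p3,whs2)}, require {truck_at(t2,depot)}
    → {pkg_at(p3,whs2), truck_at(t2,depot)}
  through step 2 (unload(p3,t1,whs2)): drop {pkg_at(p3,whs2)}, keep {truck_at(t2,depot)}, require {in(p3,t1), truck_at(t1,whs2)}
    → {in(p3,t1), truck_at(t1,whs2), truck_at(t2,depot)}
  through step 1 (load(p3,t1,whs2)): drop {in(p3,t1)}, keep {truck_at(t1,whs2), truck_at(t2,depot)}, require {pkg_at(p3,whs2), truck_at(t1,whs2)}
    → {pkg_at(p3,whs2), truck_at(t1,whs2), truck_at(t2,depot)}

== RESULT ==
["pkg_at(p3,whs2)", "truck_at(t1,whs2)", "truck_at(t2,depot)"]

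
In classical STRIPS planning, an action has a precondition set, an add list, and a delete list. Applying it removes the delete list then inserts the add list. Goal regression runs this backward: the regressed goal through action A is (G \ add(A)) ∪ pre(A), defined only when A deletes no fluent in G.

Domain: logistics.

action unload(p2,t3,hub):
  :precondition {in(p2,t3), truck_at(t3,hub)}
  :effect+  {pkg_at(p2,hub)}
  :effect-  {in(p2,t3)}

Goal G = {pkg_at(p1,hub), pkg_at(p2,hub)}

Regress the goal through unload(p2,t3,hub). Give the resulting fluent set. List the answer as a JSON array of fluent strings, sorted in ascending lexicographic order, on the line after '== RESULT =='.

Regress:
  G ∩ del = {}  (empty — regression defined)
  G \ add = {pkg_at(p1,hub), pkg_at(p2,hub)} \ {pkg_at(p2,hub)} = {pkg_at(p1,hub)}
  ∪ pre   = {pkg_at(p1,hub)} ∪ {in(p2,t3), truck_at(t3,hub)}
          = {in(p2,t3), pkg_at(p1,hub), truck_at(t3,hub)}

== RESULT ==
["in(p2,t3)", "pkg_at(p1,hub)", "truck_at(t3,hub)"]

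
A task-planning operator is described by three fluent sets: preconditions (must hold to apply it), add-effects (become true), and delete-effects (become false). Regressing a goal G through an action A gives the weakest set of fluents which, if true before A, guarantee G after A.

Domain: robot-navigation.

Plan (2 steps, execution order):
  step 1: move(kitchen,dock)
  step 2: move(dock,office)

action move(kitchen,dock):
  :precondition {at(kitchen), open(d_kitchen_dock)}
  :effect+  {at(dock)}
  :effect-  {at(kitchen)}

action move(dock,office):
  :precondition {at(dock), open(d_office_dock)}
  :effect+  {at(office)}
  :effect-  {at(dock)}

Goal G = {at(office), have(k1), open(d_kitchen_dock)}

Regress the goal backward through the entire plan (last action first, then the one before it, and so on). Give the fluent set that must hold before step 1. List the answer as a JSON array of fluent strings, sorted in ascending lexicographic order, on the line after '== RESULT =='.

Work backward from the goal:
  through step 2 (move(dock,office)): drop {at(office)}, keep {have(k1), open(d_kitchen_dock)}, require {at(dock), open(d_office_dock)}
    → {at(dock), have(k1), open(d_kitchen_dock), open(d_office_dock)}
  through step 1 (move(kitchen,dock)): drop {at(dock)}, keep {have(k1), open(d_kitchen_dock), open(d_office_dock)}, require {at(kitchen), open(d_kitchen_dock)}
    → {at(kitchen), have(k1), open(d_kitchen_dock), open(d_office_dock)}

== RESULT ==
["at(kitchen)", "have(k1)", "open(d_kitchen_dock)", "open(d_office_dock)"]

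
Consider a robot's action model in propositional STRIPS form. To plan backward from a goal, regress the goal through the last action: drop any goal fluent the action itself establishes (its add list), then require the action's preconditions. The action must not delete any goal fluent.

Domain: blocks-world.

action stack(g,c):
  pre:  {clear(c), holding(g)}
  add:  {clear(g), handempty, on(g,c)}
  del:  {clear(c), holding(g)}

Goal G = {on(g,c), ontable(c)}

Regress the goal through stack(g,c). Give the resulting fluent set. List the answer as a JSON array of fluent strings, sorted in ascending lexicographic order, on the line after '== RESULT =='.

Compute (G \ add) ∪ pre:
  G ∩ del = {}  (empty — regression defined)
  G \ add = {on(g,c), ontable(c)} \ {clear(g), handempty, on(g,c)} = {ontable(c)}
  ∪ pre   = {ontable(c)} ∪ {clear(c), holding(g)}
          = {clear(c), holding(g), ontable(c)}

== RESULT ==
["clear(c)", "holding(g)", "ontable(c)"]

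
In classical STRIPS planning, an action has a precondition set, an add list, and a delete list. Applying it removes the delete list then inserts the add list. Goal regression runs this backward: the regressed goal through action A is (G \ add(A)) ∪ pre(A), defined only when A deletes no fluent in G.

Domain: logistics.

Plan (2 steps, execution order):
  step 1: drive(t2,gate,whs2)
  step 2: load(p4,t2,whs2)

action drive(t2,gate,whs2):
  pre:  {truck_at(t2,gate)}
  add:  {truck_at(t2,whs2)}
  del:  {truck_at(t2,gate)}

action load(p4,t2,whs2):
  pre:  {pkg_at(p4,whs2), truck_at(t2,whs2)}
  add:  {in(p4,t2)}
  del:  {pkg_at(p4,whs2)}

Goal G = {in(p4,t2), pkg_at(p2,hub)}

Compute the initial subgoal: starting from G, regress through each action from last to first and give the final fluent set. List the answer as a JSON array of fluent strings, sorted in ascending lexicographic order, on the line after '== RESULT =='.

Work backward from the goal:
  through step 2 (load(p4,t2,whs2)): drop {in(p4,t2)}, keep {pkg_at(p2,hub)}, require {pkg_at(p4,whs2), truck_at(t2,whs2)}
    → {pkg_at(p2,hub), pkg_at(p4,whs2), truck_at(t2,whs2)}
  through step 1 (drive(t2,gate,whs2)): drop {truck_at(t2,whs2)}, keep {pkg_at(p2,hub), pkg_at(p4,whs2)}, require {truck_at(t2,gate)}
    → {pkg_at(p2,hub), pkg_at(p4,whs2), truck_at(t2,gate)}

== RESULT ==
["pkg_at(p2,hub)", "pkg_at(p4,whs2)", "truck_at(t2,gate)"]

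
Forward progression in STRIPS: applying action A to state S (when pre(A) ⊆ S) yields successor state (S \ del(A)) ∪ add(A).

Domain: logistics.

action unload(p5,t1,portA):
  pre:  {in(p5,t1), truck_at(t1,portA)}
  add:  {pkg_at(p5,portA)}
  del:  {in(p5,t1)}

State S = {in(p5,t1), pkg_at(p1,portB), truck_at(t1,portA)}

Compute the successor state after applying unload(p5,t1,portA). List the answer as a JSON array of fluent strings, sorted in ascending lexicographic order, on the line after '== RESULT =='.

Progress:
  pre ⊆ S: {in(p5,t1), truck_at(t1,portA)} ⊆ S  — applicable
  S \ del = {pkg_at(p1,portB), truck_at(t1,portA)}
  ∪ add   = {pkg_at(p1,portB), pkg_at(p5,portA), truck_at(t1,portA)}

== RESULT ==
["pkg_at(p1,portB)", "pkg_at(p5,portA)", "truck_at(t1,portA)"]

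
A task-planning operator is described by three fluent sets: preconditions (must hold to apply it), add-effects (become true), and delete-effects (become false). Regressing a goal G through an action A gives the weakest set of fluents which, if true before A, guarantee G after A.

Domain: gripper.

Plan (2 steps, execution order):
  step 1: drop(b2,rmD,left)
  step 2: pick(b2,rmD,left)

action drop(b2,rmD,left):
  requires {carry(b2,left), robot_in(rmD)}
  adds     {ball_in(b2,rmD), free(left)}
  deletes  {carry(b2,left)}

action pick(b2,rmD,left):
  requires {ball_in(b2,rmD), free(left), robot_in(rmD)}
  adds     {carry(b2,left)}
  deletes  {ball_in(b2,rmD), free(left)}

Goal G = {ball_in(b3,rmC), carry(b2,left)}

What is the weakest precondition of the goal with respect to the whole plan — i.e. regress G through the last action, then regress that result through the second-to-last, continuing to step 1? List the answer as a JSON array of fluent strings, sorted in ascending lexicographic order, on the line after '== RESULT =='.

Regress step by step:
  through step 2 (pick(b2,rmD,left)): drop {carry(b2,left)}, keep {ball_in(b3,rmC)}, require {ball_in(b2,rmD), free(left), robot_in(rmD)}
    → {ball_in(b2,rmD), ball_in(b3,rmC), free(left), robot_in(rmD)}
  through step 1 (drop(b2,rmD,left)): drop {ball_in(b2,rmD), free(left)}, keep {ball_in(b3,rmC), robot_in(rmD)}, require {carry(b2,left), robot_in(rmD)}
    → {ball_in(b3,rmC), carry(b2,left), robot_in(rmD)}

== RESULT ==
["ball_in(b3,rmC)", "carry(b2,left)", "robot_in(rmD)"]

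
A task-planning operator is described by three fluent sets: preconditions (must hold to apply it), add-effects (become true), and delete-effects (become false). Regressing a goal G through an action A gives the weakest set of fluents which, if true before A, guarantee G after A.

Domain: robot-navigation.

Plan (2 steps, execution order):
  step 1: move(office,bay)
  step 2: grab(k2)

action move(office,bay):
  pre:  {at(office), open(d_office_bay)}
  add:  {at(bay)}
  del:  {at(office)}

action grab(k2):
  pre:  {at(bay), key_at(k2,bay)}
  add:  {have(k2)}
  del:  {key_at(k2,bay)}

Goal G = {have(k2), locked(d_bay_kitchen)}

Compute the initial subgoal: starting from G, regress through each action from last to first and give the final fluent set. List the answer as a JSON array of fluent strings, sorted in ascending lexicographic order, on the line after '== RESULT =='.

Regress step by step:
  through step 2 (grab(k2)): drop {have(k2)}, keep {locked(d_bay_kitchen)}, require {at(bay), key_at(k2,bay)}
    → {at(bay), key_at(k2,bay), locked(d_bay_kitchen)}
  through step 1 (move(office,bay)): drop {at(bay)}, keep {key_at(k2,bay), locked(d_bay_kitchen)}, require {at(office), open(d_office_bay)}
    → {at(office), key_at(k2,bay), locked(d_bay_kitchen), open(d_office_bay)}

== RESULT ==
["at(office)", "key_at(k2,bay)", "locked(d_bay_kitchen)", "open(d_office_bay)"]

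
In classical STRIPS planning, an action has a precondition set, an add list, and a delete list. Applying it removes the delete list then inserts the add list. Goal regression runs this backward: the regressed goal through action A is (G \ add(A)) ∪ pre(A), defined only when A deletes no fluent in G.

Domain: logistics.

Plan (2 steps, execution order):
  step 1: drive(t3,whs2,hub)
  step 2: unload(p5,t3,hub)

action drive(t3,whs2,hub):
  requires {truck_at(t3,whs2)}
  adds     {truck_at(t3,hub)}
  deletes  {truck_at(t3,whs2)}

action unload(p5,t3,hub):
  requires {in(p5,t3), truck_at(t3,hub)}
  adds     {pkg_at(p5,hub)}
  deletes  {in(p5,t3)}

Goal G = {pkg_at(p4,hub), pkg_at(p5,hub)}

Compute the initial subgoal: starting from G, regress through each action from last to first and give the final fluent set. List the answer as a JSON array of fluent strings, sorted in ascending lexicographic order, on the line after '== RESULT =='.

Work backward from the goal:
  through step 2 (unload(p5,t3,hub)): drop {pkg_at(p5,hub)}, keep {pkg_at(p4,hub)}, require {in(p5,t3), truck_at(t3,hub)}
    → {in(p5,t3), pkg_at(p4,hub), truck_at(t3,hub)}
  through step 1 (drive(t3,whs2,hub)): drop {truck_at(t3,hub)}, keep {in(p5,t3), pkg_at(p4,hub)}, require {truck_at(t3,whs2)}
    → {in(p5,t3), pkg_at(p4,hub), truck_at(t3,whs2)}

== RESULT ==
["in(p5,t3)", "pkg_at(p4,hub)", "truck_at(t3,whs2)"]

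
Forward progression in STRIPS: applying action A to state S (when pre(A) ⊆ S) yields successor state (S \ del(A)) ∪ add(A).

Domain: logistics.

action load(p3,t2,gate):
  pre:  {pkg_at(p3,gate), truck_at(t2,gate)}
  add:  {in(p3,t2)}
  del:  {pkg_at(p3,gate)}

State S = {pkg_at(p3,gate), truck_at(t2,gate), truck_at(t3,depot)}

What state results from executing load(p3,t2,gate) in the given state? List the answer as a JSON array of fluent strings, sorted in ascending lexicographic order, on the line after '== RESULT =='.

Progress:
  pre ⊆ S: {pkg_at(p3,gate), truck_at(t2,gate)} ⊆ S  — applicable
  S \ del = {truck_at(t2,gate), truck_at(t3,depot)}
  ∪ add   = {in(p3,t2), truck_at(t2,gate), truck_at(t3,depot)}

== RESULT ==
["in(p3,t2)", "truck_at(t2,gate)", "truck_at(t3,depot)"]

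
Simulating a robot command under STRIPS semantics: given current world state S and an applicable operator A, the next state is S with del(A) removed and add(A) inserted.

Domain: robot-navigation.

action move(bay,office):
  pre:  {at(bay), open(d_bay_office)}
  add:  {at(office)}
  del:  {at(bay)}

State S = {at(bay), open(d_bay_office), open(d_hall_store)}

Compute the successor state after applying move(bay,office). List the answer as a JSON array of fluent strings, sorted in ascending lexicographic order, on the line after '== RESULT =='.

Compute (S \ del) ∪ add:
  pre ⊆ S: {at(bay), open(d_bay_office)} ⊆ S  — applicable
  S \ del = {open(d_bay_office), open(d_hall_store)}
  ∪ add   = {at(office), open(d_bay_office), open(d_hall_store)}

== RESULT ==
["at(office)", "open(d_bay_office)", "open(d_hall_store)"]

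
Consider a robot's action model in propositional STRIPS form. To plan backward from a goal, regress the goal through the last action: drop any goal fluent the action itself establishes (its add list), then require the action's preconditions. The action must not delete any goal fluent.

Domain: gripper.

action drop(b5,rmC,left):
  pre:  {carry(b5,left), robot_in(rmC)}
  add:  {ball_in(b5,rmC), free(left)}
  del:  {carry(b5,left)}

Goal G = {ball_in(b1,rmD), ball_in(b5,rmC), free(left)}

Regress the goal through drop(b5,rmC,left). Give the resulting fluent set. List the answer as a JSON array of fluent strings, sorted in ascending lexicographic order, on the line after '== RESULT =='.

Compute (G \ add) ∪ pre:
  G ∩ del = {}  (empty — regression defined)
  G \ add = {ball_in(b1,rmD), ball_in(b5,rmC), free(left)} \ {ball_in(b5,rmC), free(left)} = {ball_in(b1,rmD)}
  ∪ pre   = {ball_in(b1,rmD)} ∪ {carry(b5,left), robot_in(rmC)}
          = {ball_in(b1,rmD), carry(b5,left), robot_in(rmC)}

== RESULT ==
["ball_in(b1,rmD)", "carry(b5,left)", "robot_in(rmC)"]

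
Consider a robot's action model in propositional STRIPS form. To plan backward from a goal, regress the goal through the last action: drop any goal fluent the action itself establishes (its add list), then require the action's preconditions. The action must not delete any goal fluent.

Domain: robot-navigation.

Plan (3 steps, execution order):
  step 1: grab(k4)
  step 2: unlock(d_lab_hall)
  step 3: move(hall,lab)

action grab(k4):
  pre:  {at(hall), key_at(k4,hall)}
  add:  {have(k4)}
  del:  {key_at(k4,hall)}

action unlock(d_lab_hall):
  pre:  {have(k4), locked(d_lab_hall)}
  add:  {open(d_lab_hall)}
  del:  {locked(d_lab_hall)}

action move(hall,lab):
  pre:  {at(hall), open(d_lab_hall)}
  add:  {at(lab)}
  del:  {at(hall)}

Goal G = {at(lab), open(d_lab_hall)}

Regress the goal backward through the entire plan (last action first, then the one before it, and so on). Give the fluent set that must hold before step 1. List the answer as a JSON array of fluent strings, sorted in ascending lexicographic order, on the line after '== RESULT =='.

Regress step by step:
  through step 3 (move(hall,lab)): drop {at(lab)}, keep {open(d_lab_hall)}, require {at(hall), open(d_lab_hall)}
    → {at(hall), open(d_lab_hall)}
  through step 2 (unlock(d_lab_hall)): drop {open(d_lab_hall)}, keep {at(hall)}, require {have(k4), locked(d_lab_hall)}
    → {at(hall), have(k4), locked(d_lab_hall)}
  through step 1 (grab(k4)): drop {have(k4)}, keep {at(hall), locked(d_lab_hall)}, require {at(hall), key_at(k4,hall)}
    → {at(hall), key_at(k4,hall), locked(d_lab_hall)}

== RESULT ==
["at(hall)", "key_at(k4,hall)", "locked(d_lab_hall)"]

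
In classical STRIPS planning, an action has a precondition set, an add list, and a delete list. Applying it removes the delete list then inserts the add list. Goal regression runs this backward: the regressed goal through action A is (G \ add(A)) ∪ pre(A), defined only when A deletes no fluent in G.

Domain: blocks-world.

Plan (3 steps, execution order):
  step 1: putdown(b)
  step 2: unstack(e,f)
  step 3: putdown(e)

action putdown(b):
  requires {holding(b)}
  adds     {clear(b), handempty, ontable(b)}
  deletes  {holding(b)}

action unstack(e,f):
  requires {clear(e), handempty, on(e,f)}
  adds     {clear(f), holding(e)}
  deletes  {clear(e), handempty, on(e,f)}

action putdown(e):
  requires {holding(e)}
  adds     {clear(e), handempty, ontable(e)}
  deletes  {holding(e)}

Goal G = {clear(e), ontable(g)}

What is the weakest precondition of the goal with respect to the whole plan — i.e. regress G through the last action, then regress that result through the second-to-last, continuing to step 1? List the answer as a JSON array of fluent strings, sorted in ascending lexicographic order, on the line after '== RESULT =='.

Regress step by step:
  through step 3 (putdown(e)): drop {clear(e)}, keep {ontable(g)}, require {holding(e)}
    → {holding(e), ontable(g)}
  through step 2 (unstack(e,f)): drop {holding(e)}, keep {ontable(g)}, require {clear(e), handempty, on(e,f)}
    → {clear(e), handempty, on(e,f), ontable(g)}
  through step 1 (putdown(b)): drop {handempty}, keep {clear(e), on(e,f), ontable(g)}, require {holding(b)}
    → {clear(e), holding(b), on(e,f), ontable(g)}

== RESULT ==
["clear(e)", "holding(b)", "on(e,f)", "ontable(g)"]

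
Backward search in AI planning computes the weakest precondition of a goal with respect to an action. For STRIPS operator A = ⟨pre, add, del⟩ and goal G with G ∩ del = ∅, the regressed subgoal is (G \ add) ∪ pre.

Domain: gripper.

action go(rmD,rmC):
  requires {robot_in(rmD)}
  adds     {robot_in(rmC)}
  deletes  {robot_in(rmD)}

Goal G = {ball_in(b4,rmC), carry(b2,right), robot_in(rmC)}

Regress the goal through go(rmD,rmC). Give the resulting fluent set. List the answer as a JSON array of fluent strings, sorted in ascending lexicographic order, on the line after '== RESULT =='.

Compute (G \ add) ∪ pre:
  G ∩ del = {}  (empty — regression defined)
  G \ add = {ball_in(b4,rmC), carry(b2,right), robot_in(rmC)} \ {robot_in(rmC)} = {ball_in(b4,rmC), carry(b2,right)}
  ∪ pre   = {ball_in(b4,rmC), carry(b2,right)} ∪ {robot_in(rmD)}
          = {ball_in(b4,rmC), carry(b2,right), robot_in(rmD)}

== RESULT ==
["ball_in(b4,rmC)", "carry(b2,right)", "robot_in(rmD)"]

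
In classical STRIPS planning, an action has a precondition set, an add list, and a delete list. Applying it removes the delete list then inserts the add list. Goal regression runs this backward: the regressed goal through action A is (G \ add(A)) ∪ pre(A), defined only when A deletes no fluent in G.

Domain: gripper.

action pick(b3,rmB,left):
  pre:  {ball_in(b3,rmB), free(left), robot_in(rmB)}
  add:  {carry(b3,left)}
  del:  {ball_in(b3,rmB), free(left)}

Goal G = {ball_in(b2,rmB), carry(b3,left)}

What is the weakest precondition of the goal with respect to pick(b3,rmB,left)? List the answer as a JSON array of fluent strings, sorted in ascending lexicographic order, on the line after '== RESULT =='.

Compute (G \ add) ∪ pre:
  G ∩ del = {}  (empty — regression defined)
  G \ add = {ball_in(b2,rmB), carry(b3,left)} \ {carry(b3,left)} = {ball_in(b2,rmB)}
  ∪ pre   = {ball_in(b2,rmB)} ∪ {ball_in(b3,rmB), free(left), robot_in(rmB)}
          = {ball_in(b2,rmB), ball_in(b3,rmB), free(left), robot_in(rmB)}

== RESULT ==
["ball_in(b2,rmB)", "ball_in(b3,rmB)", "free(left)", "robot_in(rmB)"]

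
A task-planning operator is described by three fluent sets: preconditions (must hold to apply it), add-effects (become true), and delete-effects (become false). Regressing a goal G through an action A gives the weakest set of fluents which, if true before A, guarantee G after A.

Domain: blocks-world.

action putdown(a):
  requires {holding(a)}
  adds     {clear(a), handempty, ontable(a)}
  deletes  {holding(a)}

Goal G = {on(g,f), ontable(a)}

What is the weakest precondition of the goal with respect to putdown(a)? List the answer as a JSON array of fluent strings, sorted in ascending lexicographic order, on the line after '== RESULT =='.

Compute (G \ add) ∪ pre:
  G ∩ del = {}  (empty — regression defined)
  G \ add = {on(g,f), ontable(a)} \ {clear(a), handempty, ontable(a)} = {on(g,f)}
  ∪ pre   = {on(g,f)} ∪ {holding(a)}
          = {holding(a), on(g,f)}

== RESULT ==
["holding(a)", "on(g,f)"]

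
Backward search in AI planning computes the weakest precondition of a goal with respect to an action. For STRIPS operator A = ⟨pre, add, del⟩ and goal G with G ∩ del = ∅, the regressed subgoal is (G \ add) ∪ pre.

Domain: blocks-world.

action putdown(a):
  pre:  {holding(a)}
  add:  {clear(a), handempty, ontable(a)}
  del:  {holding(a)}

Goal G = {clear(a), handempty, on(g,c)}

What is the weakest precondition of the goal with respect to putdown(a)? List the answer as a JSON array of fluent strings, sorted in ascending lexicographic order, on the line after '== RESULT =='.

Compute (G \ add) ∪ pre:
  G ∩ del = {}  (empty — regression defined)
  G \ add = {clear(a), handempty, on(g,c)} \ {clear(a), handempty, ontable(a)} = {on(g,c)}
  ∪ pre   = {on(g,c)} ∪ {holding(a)}
          = {holding(a), on(g,c)}

== RESULT ==
["holding(a)", "on(g,c)"]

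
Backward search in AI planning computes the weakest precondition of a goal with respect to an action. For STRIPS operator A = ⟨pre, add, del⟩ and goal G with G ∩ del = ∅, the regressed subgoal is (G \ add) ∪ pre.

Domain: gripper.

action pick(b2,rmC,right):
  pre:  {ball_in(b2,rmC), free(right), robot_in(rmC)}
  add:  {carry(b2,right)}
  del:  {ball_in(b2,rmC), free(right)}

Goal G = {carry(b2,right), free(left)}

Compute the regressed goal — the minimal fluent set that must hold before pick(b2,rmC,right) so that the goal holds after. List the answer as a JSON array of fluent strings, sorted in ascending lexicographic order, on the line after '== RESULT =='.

Regress:
  G ∩ del = {}  (empty — regression defined)
  G \ add = {carry(b2,right), free(left)} \ {carry(b2,right)} = {free(left)}
  ∪ pre   = {free(left)} ∪ {ball_in(b2,rmC), free(right), robot_in(rmC)}
          = {ball_in(b2,rmC), free(left), free(right), robot_in(rmC)}

== RESULT ==
["ball_in(b2,rmC)", "free(left)", "free(right)", "robot_in(rmC)"]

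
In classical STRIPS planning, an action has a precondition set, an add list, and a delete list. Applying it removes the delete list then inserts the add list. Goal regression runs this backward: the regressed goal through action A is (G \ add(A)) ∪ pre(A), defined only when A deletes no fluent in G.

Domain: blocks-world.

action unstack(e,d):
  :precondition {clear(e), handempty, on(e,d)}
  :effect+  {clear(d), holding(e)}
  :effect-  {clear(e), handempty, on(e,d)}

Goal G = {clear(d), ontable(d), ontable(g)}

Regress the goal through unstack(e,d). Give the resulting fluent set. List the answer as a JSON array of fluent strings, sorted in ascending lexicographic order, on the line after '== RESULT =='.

Compute (G \ add) ∪ pre:
  G ∩ del = {}  (empty — regression defined)
  G \ add = {clear(d), ontable(d), ontable(g)} \ {clear(d), holding(e)} = {ontable(d), ontable(g)}
  ∪ pre   = {ontable(d), ontable(g)} ∪ {clear(e), handempty, on(e,d)}
          = {clear(e), handempty, on(e,d), ontable(d), ontable(g)}

== RESULT ==
["clear(e)", "handempty", "on(e,d)", "ontable(d)", "ontable(g)"]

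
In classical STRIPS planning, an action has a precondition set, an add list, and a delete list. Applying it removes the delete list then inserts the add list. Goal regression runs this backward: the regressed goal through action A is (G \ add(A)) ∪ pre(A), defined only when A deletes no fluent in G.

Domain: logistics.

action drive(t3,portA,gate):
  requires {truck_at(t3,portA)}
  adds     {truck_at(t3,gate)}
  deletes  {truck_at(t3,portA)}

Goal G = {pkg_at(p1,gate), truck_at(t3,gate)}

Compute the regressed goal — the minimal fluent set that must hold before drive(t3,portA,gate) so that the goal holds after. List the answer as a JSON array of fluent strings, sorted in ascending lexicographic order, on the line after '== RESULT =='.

Regress:
  G ∩ del = {}  (empty — regression defined)
  G \ add = {pkg_at(p1,gate), truck_at(t3,gate)} \ {truck_at(t3,gate)} = {pkg_at(p1,gate)}
  ∪ pre   = {pkg_at(p1,gate)} ∪ {truck_at(t3,portA)}
          = {pkg_at(p1,gate), truck_at(t3,portA)}

== RESULT ==
["pkg_at(p1,gate)", "truck_at(t3,portA)"]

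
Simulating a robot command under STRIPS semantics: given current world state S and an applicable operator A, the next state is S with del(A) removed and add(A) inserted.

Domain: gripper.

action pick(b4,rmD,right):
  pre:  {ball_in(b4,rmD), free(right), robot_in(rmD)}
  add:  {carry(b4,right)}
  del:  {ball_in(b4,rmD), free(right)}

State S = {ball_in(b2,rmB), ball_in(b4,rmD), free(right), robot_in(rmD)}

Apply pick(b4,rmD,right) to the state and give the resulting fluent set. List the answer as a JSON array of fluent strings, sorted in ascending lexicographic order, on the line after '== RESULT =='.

Compute (S \ del) ∪ add:
  pre ⊆ S: {ball_in(b4,rmD), free(right), robot_in(rmD)} ⊆ S  — applicable
  S \ del = {ball_in(b2,rmB), robot_in(rmD)}
  ∪ add   = {ball_in(b2,rmB), carry(b4,right), robot_in(rmD)}

== RESULT ==
["ball_in(b2,rmB)", "carry(b4,right)", "robot_in(rmD)"]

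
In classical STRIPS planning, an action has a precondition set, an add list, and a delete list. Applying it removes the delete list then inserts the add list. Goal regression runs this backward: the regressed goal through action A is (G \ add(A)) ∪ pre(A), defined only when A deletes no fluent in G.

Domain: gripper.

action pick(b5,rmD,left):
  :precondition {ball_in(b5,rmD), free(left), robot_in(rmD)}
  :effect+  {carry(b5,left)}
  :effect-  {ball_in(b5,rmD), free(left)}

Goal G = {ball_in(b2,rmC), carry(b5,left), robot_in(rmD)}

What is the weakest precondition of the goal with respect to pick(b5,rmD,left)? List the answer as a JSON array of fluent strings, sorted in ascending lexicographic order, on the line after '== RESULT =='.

Compute (G \ add) ∪ pre:
  G ∩ del = {}  (empty — regression defined)
  G \ add = {ball_in(b2,rmC), carry(b5,left), robot_in(rmD)} \ {carry(b5,left)} = {ball_in(b2,rmC), robot_in(rmD)}
  ∪ pre   = {ball_in(b2,rmC), robot_in(rmD)} ∪ {ball_in(b5,rmD), free(left), robot_in(rmD)}
          = {ball_in(b2,rmC), ball_in(b5,rmD), free(left), robot_in(rmD)}

== RESULT ==
["ball_in(b2,rmC)", "ball_in(b5,rmD)", "free(left)", "robot_in(rmD)"]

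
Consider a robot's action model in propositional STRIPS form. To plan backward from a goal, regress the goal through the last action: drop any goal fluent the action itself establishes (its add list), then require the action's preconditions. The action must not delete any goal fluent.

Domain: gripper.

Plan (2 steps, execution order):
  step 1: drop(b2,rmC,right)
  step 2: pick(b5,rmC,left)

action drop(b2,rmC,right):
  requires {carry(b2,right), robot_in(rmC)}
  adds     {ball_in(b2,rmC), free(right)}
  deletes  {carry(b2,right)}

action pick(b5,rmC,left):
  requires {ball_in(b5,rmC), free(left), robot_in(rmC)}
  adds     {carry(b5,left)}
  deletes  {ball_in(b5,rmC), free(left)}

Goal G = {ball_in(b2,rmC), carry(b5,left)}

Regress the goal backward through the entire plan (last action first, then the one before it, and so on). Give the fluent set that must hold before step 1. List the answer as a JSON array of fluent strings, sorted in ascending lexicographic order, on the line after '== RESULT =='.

Work backward from the goal:
  through step 2 (pick(b5,rmC,left)): drop {carry(b5,left)}, keep {ball_in(b2,rmC)}, require {ball_in(b5,rmC), free(left), robot_in(rmC)}
    → {ball_in(b2,rmC), ball_in(b5,rmC), free(left), robot_in(rmC)}
  through step 1 (drop(b2,rmC,right)): drop {ball_in(b2,rmC)}, keep {ball_in(b5,rmC), free(left), robot_in(rmC)}, require {carry(b2,right), robot_in(rmC)}
    → {ball_in(b5,rmC), carry(b2,right), free(left), robot_in(rmC)}

== RESULT ==
["ball_in(b5,rmC)", "carry(b2,right)", "free(left)", "robot_in(rmC)"]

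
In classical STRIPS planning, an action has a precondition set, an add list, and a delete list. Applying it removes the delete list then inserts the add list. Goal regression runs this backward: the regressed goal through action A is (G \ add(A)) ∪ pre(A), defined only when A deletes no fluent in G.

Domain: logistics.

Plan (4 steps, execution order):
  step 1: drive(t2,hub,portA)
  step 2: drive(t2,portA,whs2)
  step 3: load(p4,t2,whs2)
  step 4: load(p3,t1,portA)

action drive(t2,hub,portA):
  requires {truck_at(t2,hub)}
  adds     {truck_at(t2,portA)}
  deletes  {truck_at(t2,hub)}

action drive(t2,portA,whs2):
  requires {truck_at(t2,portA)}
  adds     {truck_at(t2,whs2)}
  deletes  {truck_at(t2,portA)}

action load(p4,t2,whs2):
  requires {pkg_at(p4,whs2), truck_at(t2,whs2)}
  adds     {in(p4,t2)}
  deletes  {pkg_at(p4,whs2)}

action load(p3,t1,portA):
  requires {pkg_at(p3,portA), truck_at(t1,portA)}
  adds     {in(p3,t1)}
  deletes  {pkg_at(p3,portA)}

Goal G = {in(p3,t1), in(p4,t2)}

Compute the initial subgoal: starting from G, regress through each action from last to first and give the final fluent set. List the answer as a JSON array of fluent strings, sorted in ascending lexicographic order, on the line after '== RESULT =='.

Work backward from the goal:
  through step 4 (load(p3,t1,portA)): drop {in(p3,t1)}, keep {in(p4,t2)}, require {pkg_at(p3,portA), truck_at(t1,portA)}
    → {in(p4,t2), pkg_at(p3,portA), truck_at(t1,portA)}
  through step 3 (load(p4,t2,whs2)): drop {in(p4,t2)}, keep {pkg_at(p3,portA), truck_at(t1,portA)}, require {pkg_at(p4,whs2), truck_at(t2,whs2)}
    → {pkg_at(p3,portA), pkg_at(p4,whs2), truck_at(t1,portA), truck_at(t2,whs2)}
  through step 2 (drive(t2,portA,whs2)): drop {truck_at(t2,whs2)}, keep {pkg_at(p3,portA), pkg_at(p4,whs2), truck_at(t1,portA)}, require {truck_at(t2,portA)}
    → {pkg_at(p3,portA), pkg_at(p4,whs2), truck_at(t1,portA), truck_at(t2,portA)}
  through step 1 (drive(t2,hub,portA)): drop {truck_at(t2,portA)}, keep {pkg_at(p3,portA), pkg_at(p4,whs2), truck_at(t1,portA)}, require {truck_at(t2,hub)}
    → {pkg_at(p3,portA), pkg_at(p4,whs2), truck_at(t1,portA), truck_at(t2,hub)}

== RESULT ==
["pkg_at(p3,portA)", "pkg_at(p4,whs2)", "truck_at(t1,portA)", "truck_at(t2,hub)"]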